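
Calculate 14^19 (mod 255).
194

Repeated squaring. Binary of 19 = 10011.
14^1 ≡ 14 (mod 255); 14^2 ≡ 196 (mod 255); 14^4 ≡ 166 (mod 255); 14^8 ≡ 16 (mod 255); 14^16 ≡ 1 (mod 255)
14^19 = 14^1 × 14^2 × 14^16 ≡ 194 (mod 255)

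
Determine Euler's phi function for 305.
240

305 = 5 × 61
φ(n) = n × ∏(1 - 1/p) for each prime p dividing n
φ(305) = 305 × (1 - 1/5) × (1 - 1/61) = 240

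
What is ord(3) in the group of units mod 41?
8

41 is prime, so ord(3) divides φ(41) = 40.
Divisors of 40: 1, 2, 4, 5, 8, 10, 20, 40.
Repeated squaring: 3^1 ≡ 3, 3^2 ≡ 9, 3^4 ≡ 40, 3^8 ≡ 1, 3^16 ≡ 1, 3^32 ≡ 1 (mod 41).
Test 3^d mod 41 for each divisor d in increasing order:
3^1 ≡ 3
3^2 ≡ 9
3^4 ≡ 40
3^5 = 3^4·3^1 ≡ 38
3^8 ≡ 1  ← first divisor giving 1
The order is 8.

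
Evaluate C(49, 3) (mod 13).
3

Using Lucas' theorem:
Write n=49 and k=3 in base 13:
n in base 13: [3, 10]
k in base 13: [0, 3]
C(49,3) mod 13 = ∏ C(n_i, k_i) mod 13
Digit binomials (mod 13): C(3,0) = 1; C(10,3) = 120 ≡ 3
Product: 1 × 3 = 3 ≡ 3 (mod 13)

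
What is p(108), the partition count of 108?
483502844

p(n) counts ways to write n as a sum of positive integers (order ignored).
Euler's pentagonal recurrence: p(k) = p(k-1) + p(k-2) - p(k-5) - p(k-7) + p(k-12) + p(k-15) - ... (offsets j(3j∓1)/2, signs ++--, p(0)=1, p(<0)=0).
DP table for k = 0..107: p(0)=1, p(1)=1, p(2)=2, p(3)=3, p(4)=5, p(5)=7, p(6)=11, p(7)=15, p(8)=22, p(9)=30, p(10)=42, p(11)=56, p(12)=77, p(13)=101, p(14)=135, p(15)=176, p(16)=231, p(17)=297, p(18)=385, p(19)=490, p(20)=627, p(21)=792, p(22)=1002, p(23)=1255, p(24)=1575, p(25)=1958, p(26)=2436, p(27)=3010, p(28)=3718, p(29)=4565, p(30)=5604, p(31)=6842, p(32)=8349, p(33)=10143, p(34)=12310, p(35)=14883, p(36)=17977, p(37)=21637, p(38)=26015, p(39)=31185, p(40)=37338, p(41)=44583, p(42)=53174, p(43)=63261, p(44)=75175, p(45)=89134, p(46)=105558, p(47)=124754, p(48)=147273, p(49)=173525, p(50)=204226, p(51)=239943, p(52)=281589, p(53)=329931, p(54)=386155, p(55)=451276, p(56)=526823, p(57)=614154, p(58)=715220, p(59)=831820, p(60)=966467, p(61)=1121505, p(62)=1300156, p(63)=1505499, p(64)=1741630, p(65)=2012558, p(66)=2323520, p(67)=2679689, p(68)=3087735, p(69)=3554345, p(70)=4087968, p(71)=4697205, p(72)=5392783, p(73)=6185689, p(74)=7089500, p(75)=8118264, p(76)=9289091, p(77)=10619863, p(78)=12132164, p(79)=13848650, p(80)=15796476, p(81)=18004327, p(82)=20506255, p(83)=23338469, p(84)=26543660, p(85)=30167357, p(86)=34262962, p(87)=38887673, p(88)=44108109, p(89)=49995925, p(90)=56634173, p(91)=64112359, p(92)=72533807, p(93)=82010177, p(94)=92669720, p(95)=104651419, p(96)=118114304, p(97)=133230930, p(98)=150198136, p(99)=169229875, p(100)=190569292, p(101)=214481126, p(102)=241265379, p(103)=271248950, p(104)=304801365, p(105)=342325709, p(106)=384276336, p(107)=431149389.
Final step: p(108) = p(107) + p(106) - p(103) - p(101) + p(96) + p(93) - p(86) - p(82) + p(73) + p(68) - p(57) - p(51) + p(38) + p(31) - p(16) - p(8)
= 431149389 + 384276336 - 271248950 - 214481126 + 118114304 + 82010177 - 34262962 - 20506255 + 6185689 + 3087735 - 614154 - 239943 + 26015 + 6842 - 231 - 22
= 483502844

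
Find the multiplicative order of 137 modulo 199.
22

199 is prime, so ord(137) divides φ(199) = 198.
Divisors of 198: 1, 2, 3, 6, 9, 11, 18, 22, 33, 66, 99, 198.
Repeated squaring: 137^1 ≡ 137, 137^2 ≡ 63, 137^4 ≡ 188, 137^8 ≡ 121, 137^16 ≡ 114, 137^32 ≡ 61, 137^64 ≡ 139, 137^128 ≡ 18 (mod 199).
Test 137^d mod 199 for each divisor d in increasing order:
137^1 ≡ 137
137^2 ≡ 63
137^3 = 137^2·137^1 ≡ 74
137^6 = 137^4·137^2 ≡ 103
137^9 = 137^8·137^1 ≡ 60
137^11 = 137^8·137^2·137^1 ≡ 198
137^18 = 137^16·137^2 ≡ 18
137^22 = 137^16·137^4·137^2 ≡ 1  ← first divisor giving 1
The order is 22.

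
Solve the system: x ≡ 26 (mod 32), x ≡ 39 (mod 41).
1146

Using Chinese Remainder Theorem:
M = 32 × 41 = 1312
M1 = 41, M2 = 32
y1 = 41^(-1) mod 32 = 25
y2 = 32^(-1) mod 41 = 9
x = (26×41×25 + 39×32×9) mod 1312 = 1146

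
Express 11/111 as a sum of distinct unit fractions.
1/11 + 1/123 + 1/16687

Greedy algorithm:
11/111: ceiling(111/11) = 11, use 1/11
10/1221: ceiling(1221/10) = 123, use 1/123
1/16687: ceiling(16687/1) = 16687, use 1/16687
Result: 11/111 = 1/11 + 1/123 + 1/16687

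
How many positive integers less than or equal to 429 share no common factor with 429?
240

429 = 3 × 11 × 13
φ(n) = n × ∏(1 - 1/p) for each prime p dividing n
φ(429) = 429 × (1 - 1/3) × (1 - 1/11) × (1 - 1/13) = 240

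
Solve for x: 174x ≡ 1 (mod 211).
57

gcd(174, 211) = 1, so the inverse exists.
Extended Euclidean algorithm on (211, 174):
211 = 1 × 174 + 37  ⟹  37 = (1)·211 + (-1)·174
174 = 4 × 37 + 26  ⟹  26 = (-4)·211 + (5)·174
37 = 1 × 26 + 11  ⟹  11 = (5)·211 + (-6)·174
26 = 2 × 11 + 4  ⟹  4 = (-14)·211 + (17)·174
11 = 2 × 4 + 3  ⟹  3 = (33)·211 + (-40)·174
4 = 1 × 3 + 1  ⟹  1 = (-47)·211 + (57)·174
So (57)·174 ≡ 1 (mod 211), i.e. 174^(-1) ≡ 57 (mod 211).
Check: 174 × 57 = 9918 ≡ 1 (mod 211)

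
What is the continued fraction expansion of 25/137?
[0; 5, 2, 12]

Euclidean algorithm steps:
25 = 0 × 137 + 25
137 = 5 × 25 + 12
25 = 2 × 12 + 1
12 = 12 × 1 + 0
Continued fraction: [0; 5, 2, 12]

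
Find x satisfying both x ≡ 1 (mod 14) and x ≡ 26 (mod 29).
113

Using Chinese Remainder Theorem:
M = 14 × 29 = 406
M1 = 29, M2 = 14
y1 = 29^(-1) mod 14 = 1
y2 = 14^(-1) mod 29 = 27
x = (1×29×1 + 26×14×27) mod 406 = 113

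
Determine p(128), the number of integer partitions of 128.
4351078600

p(n) counts ways to write n as a sum of positive integers (order ignored).
Euler's pentagonal recurrence: p(k) = p(k-1) + p(k-2) - p(k-5) - p(k-7) + p(k-12) + p(k-15) - ... (offsets j(3j∓1)/2, signs ++--, p(0)=1, p(<0)=0).
DP table for k = 0..127: p(0)=1, p(1)=1, p(2)=2, p(3)=3, p(4)=5, p(5)=7, p(6)=11, p(7)=15, p(8)=22, p(9)=30, p(10)=42, p(11)=56, p(12)=77, p(13)=101, p(14)=135, p(15)=176, p(16)=231, p(17)=297, p(18)=385, p(19)=490, p(20)=627, p(21)=792, p(22)=1002, p(23)=1255, p(24)=1575, p(25)=1958, p(26)=2436, p(27)=3010, p(28)=3718, p(29)=4565, p(30)=5604, p(31)=6842, p(32)=8349, p(33)=10143, p(34)=12310, p(35)=14883, p(36)=17977, p(37)=21637, p(38)=26015, p(39)=31185, p(40)=37338, p(41)=44583, p(42)=53174, p(43)=63261, p(44)=75175, p(45)=89134, p(46)=105558, p(47)=124754, p(48)=147273, p(49)=173525, p(50)=204226, p(51)=239943, p(52)=281589, p(53)=329931, p(54)=386155, p(55)=451276, p(56)=526823, p(57)=614154, p(58)=715220, p(59)=831820, p(60)=966467, p(61)=1121505, p(62)=1300156, p(63)=1505499, p(64)=1741630, p(65)=2012558, p(66)=2323520, p(67)=2679689, p(68)=3087735, p(69)=3554345, p(70)=4087968, p(71)=4697205, p(72)=5392783, p(73)=6185689, p(74)=7089500, p(75)=8118264, p(76)=9289091, p(77)=10619863, p(78)=12132164, p(79)=13848650, p(80)=15796476, p(81)=18004327, p(82)=20506255, p(83)=23338469, p(84)=26543660, p(85)=30167357, p(86)=34262962, p(87)=38887673, p(88)=44108109, p(89)=49995925, p(90)=56634173, p(91)=64112359, p(92)=72533807, p(93)=82010177, p(94)=92669720, p(95)=104651419, p(96)=118114304, p(97)=133230930, p(98)=150198136, p(99)=169229875, p(100)=190569292, p(101)=214481126, p(102)=241265379, p(103)=271248950, p(104)=304801365, p(105)=342325709, p(106)=384276336, p(107)=431149389, p(108)=483502844, p(109)=541946240, p(110)=607163746, p(111)=679903203, p(112)=761002156, p(113)=851376628, p(114)=952050665, p(115)=1064144451, p(116)=1188908248, p(117)=1327710076, p(118)=1482074143, p(119)=1653668665, p(120)=1844349560, p(121)=2056148051, p(122)=2291320912, p(123)=2552338241, p(124)=2841940500, p(125)=3163127352, p(126)=3519222692, p(127)=3913864295.
Final step: p(128) = p(127) + p(126) - p(123) - p(121) + p(116) + p(113) - p(106) - p(102) + p(93) + p(88) - p(77) - p(71) + p(58) + p(51) - p(36) - p(28) + p(11) + p(2)
= 3913864295 + 3519222692 - 2552338241 - 2056148051 + 1188908248 + 851376628 - 384276336 - 241265379 + 82010177 + 44108109 - 10619863 - 4697205 + 715220 + 239943 - 17977 - 3718 + 56 + 2
= 4351078600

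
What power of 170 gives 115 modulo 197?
89

Baby-step giant-step with step n = ⌈√197⌉ = 15.
Baby steps 170^j mod 197 (j:value) for j=0..14: 0:1, 1:170, 2:138, 3:17, 4:132, 5:179, 6:92, 7:77, 8:88, 9:185, 10:127, 11:117, 12:190, 13:189, 14:19.
Giant-step multiplier: 170^(-15) ≡ 170^(196-15) = 170^181 ≡ 48 (mod 197).
Giant steps γ_i = 115·48^i mod 197: γ_0=115, γ_1=4, γ_2=192, γ_3=154, γ_4=103, γ_5=19 (in table at j=14).
x = i·n + j = 5·15 + 14 = 89.
Check: 170^89 ≡ 115 (mod 197).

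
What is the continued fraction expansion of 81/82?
[0; 1, 81]

Euclidean algorithm steps:
81 = 0 × 82 + 81
82 = 1 × 81 + 1
81 = 81 × 1 + 0
Continued fraction: [0; 1, 81]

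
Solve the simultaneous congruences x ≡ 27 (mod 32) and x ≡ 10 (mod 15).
475

Using Chinese Remainder Theorem:
M = 32 × 15 = 480
M1 = 15, M2 = 32
y1 = 15^(-1) mod 32 = 15
y2 = 32^(-1) mod 15 = 8
x = (27×15×15 + 10×32×8) mod 480 = 475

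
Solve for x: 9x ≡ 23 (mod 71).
x ≡ 42 (mod 71)

gcd(9, 71) = 1, which divides 23, so solutions exist.
Find 9^(-1) mod 71 by the extended Euclidean algorithm:
71 = 7 × 9 + 8  ⟹  8 = (1)·71 + (-7)·9
9 = 1 × 8 + 1  ⟹  1 = (-1)·71 + (8)·9
So (8)·9 ≡ 1 (mod 71), i.e. 9^(-1) ≡ 8 (mod 71).
x ≡ 8 × 23 = 184 ≡ 42 (mod 71).
Check: 9 × 42 = 378 ≡ 23 (mod 71).
Unique solution: x ≡ 42 (mod 71)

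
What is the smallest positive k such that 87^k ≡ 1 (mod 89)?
22

89 is prime, so ord(87) divides φ(89) = 88.
Divisors of 88: 1, 2, 4, 8, 11, 22, 44, 88.
Repeated squaring: 87^1 ≡ 87, 87^2 ≡ 4, 87^4 ≡ 16, 87^8 ≡ 78, 87^16 ≡ 32, 87^32 ≡ 45, 87^64 ≡ 67 (mod 89).
Test 87^d mod 89 for each divisor d in increasing order:
87^1 ≡ 87
87^2 ≡ 4
87^4 ≡ 16
87^8 ≡ 78
87^11 = 87^8·87^2·87^1 ≡ 88
87^22 = 87^16·87^4·87^2 ≡ 1  ← first divisor giving 1
The order is 22.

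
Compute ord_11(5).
5

11 is prime, so ord(5) divides φ(11) = 10.
Divisors of 10: 1, 2, 5, 10.
Repeated squaring: 5^1 ≡ 5, 5^2 ≡ 3, 5^4 ≡ 9, 5^8 ≡ 4 (mod 11).
Test 5^d mod 11 for each divisor d in increasing order:
5^1 ≡ 5
5^2 ≡ 3
5^5 = 5^4·5^1 ≡ 1  ← first divisor giving 1
The order is 5.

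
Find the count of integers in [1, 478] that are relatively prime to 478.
238

478 = 2 × 239
φ(n) = n × ∏(1 - 1/p) for each prime p dividing n
φ(478) = 478 × (1 - 1/2) × (1 - 1/239) = 238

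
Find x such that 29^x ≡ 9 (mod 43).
40

Baby-step giant-step with step n = ⌈√43⌉ = 7.
Baby steps 29^j mod 43 (j:value) for j=0..6: 0:1, 1:29, 2:24, 3:8, 4:17, 5:20, 6:21.
Giant-step multiplier: 29^(-7) ≡ 29^(42-7) = 29^35 ≡ 37 (mod 43).
Giant steps γ_i = 9·37^i mod 43: γ_0=9, γ_1=32, γ_2=23, γ_3=34, γ_4=11, γ_5=20 (in table at j=5).
x = i·n + j = 5·7 + 5 = 40.
Check: 29^40 ≡ 9 (mod 43).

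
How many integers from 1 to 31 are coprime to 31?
30

31 = 31
φ(n) = n × ∏(1 - 1/p) for each prime p dividing n
φ(31) = 31 × (1 - 1/31) = 30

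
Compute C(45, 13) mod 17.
0

Using Lucas' theorem:
Write n=45 and k=13 in base 17:
n in base 17: [2, 11]
k in base 17: [0, 13]
C(45,13) mod 17 = ∏ C(n_i, k_i) mod 17
Digit binomials (mod 17): C(2,0) = 1; C(11,13) = 0 (k_i > n_i)
Product: 1 × 0 = 0 ≡ 0 (mod 17)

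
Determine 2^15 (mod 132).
32

Repeated squaring. Binary of 15 = 1111.
2^1 ≡ 2 (mod 132); 2^2 ≡ 4 (mod 132); 2^4 ≡ 16 (mod 132); 2^8 ≡ 124 (mod 132)
2^15 = 2^1 × 2^2 × 2^4 × 2^8 ≡ 32 (mod 132)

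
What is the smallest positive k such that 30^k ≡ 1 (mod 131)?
130

131 is prime, so ord(30) divides φ(131) = 130.
Divisors of 130: 1, 2, 5, 10, 13, 26, 65, 130.
Repeated squaring: 30^1 ≡ 30, 30^2 ≡ 114, 30^4 ≡ 27, 30^8 ≡ 74, 30^16 ≡ 105, 30^32 ≡ 21, 30^64 ≡ 48, 30^128 ≡ 77 (mod 131).
Test 30^d mod 131 for each divisor d in increasing order:
30^1 ≡ 30
30^2 ≡ 114
30^5 = 30^4·30^1 ≡ 24
30^10 = 30^8·30^2 ≡ 52
30^13 = 30^8·30^4·30^1 ≡ 73
30^26 = 30^16·30^8·30^2 ≡ 89
30^65 = 30^64·30^1 ≡ 130
30^130 = 30^128·30^2 ≡ 1  ← first divisor giving 1
The order is 130.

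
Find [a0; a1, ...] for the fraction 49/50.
[0; 1, 49]

Euclidean algorithm steps:
49 = 0 × 50 + 49
50 = 1 × 49 + 1
49 = 49 × 1 + 0
Continued fraction: [0; 1, 49]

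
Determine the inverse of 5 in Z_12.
5

gcd(5, 12) = 1, so the inverse exists.
Extended Euclidean algorithm on (12, 5):
12 = 2 × 5 + 2  ⟹  2 = (1)·12 + (-2)·5
5 = 2 × 2 + 1  ⟹  1 = (-2)·12 + (5)·5
So (5)·5 ≡ 1 (mod 12), i.e. 5^(-1) ≡ 5 (mod 12).
Check: 5 × 5 = 25 ≡ 1 (mod 12)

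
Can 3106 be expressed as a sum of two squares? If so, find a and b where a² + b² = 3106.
9² + 55² (a=9, b=55)

Factorization: 3106 = 2 × 1553
By Fermat: n is sum of two squares iff every prime p ≡ 3 (mod 4) appears to even power.
All primes ≡ 3 (mod 4) appear to even power.
Search a = 0, 1, 2, … for 3106 - a² a perfect square: first hit at a = 9: 3106 - 81 = 3025 = 55².
3106 = 9² + 55² = 81 + 3025 ✓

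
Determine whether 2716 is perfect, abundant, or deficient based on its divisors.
abundant

Proper divisors of 2716: sum = 1 + 2 + 4 + 7 + 14 + 28 + 97 + 194 + 388 + 679 + 1358 = 2772
Since 2772 > 2716, 2716 is abundant.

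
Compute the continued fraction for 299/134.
[2; 4, 3, 10]

Euclidean algorithm steps:
299 = 2 × 134 + 31
134 = 4 × 31 + 10
31 = 3 × 10 + 1
10 = 10 × 1 + 0
Continued fraction: [2; 4, 3, 10]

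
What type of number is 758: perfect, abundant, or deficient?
deficient

Proper divisors of 758: sum = 1 + 2 + 379 = 382
Since 382 < 758, 758 is deficient.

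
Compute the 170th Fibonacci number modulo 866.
405

Matrix identity: Q^n = [[F_(n+1), F_n], [F_n, F_(n-1)]] with Q = [[1,1],[1,0]].
n = 170 = 10101010₂. Square-and-multiply, entries mod 866:
Q^1 = [[1,1],[1,0]]
Q^2 = (Q^1)² = [[2,1],[1,1]]
Q^5 = (Q^2)²·Q = [[8,5],[5,3]]
Q^10 = (Q^5)² = [[89,55],[55,34]]
Q^21 = (Q^10)²·Q = [[391,554],[554,703]]
Q^42 = (Q^21)² = [[817,742],[742,75]]
Q^85 = (Q^42)²·Q = [[697,457],[457,240]]
Q^170 = (Q^85)² = [[126,405],[405,587]]
F_170 mod 866 = Q^170[0][1] = 405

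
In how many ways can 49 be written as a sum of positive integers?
173525

p(n) counts ways to write n as a sum of positive integers (order ignored).
Euler's pentagonal recurrence: p(k) = p(k-1) + p(k-2) - p(k-5) - p(k-7) + p(k-12) + p(k-15) - ... (offsets j(3j∓1)/2, signs ++--, p(0)=1, p(<0)=0).
DP table for k = 0..48: p(0)=1, p(1)=1, p(2)=2, p(3)=3, p(4)=5, p(5)=7, p(6)=11, p(7)=15, p(8)=22, p(9)=30, p(10)=42, p(11)=56, p(12)=77, p(13)=101, p(14)=135, p(15)=176, p(16)=231, p(17)=297, p(18)=385, p(19)=490, p(20)=627, p(21)=792, p(22)=1002, p(23)=1255, p(24)=1575, p(25)=1958, p(26)=2436, p(27)=3010, p(28)=3718, p(29)=4565, p(30)=5604, p(31)=6842, p(32)=8349, p(33)=10143, p(34)=12310, p(35)=14883, p(36)=17977, p(37)=21637, p(38)=26015, p(39)=31185, p(40)=37338, p(41)=44583, p(42)=53174, p(43)=63261, p(44)=75175, p(45)=89134, p(46)=105558, p(47)=124754, p(48)=147273.
Final step: p(49) = p(48) + p(47) - p(44) - p(42) + p(37) + p(34) - p(27) - p(23) + p(14) + p(9)
= 147273 + 124754 - 75175 - 53174 + 21637 + 12310 - 3010 - 1255 + 135 + 30
= 173525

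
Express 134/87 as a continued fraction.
[1; 1, 1, 5, 1, 2, 2]

Euclidean algorithm steps:
134 = 1 × 87 + 47
87 = 1 × 47 + 40
47 = 1 × 40 + 7
40 = 5 × 7 + 5
7 = 1 × 5 + 2
5 = 2 × 2 + 1
2 = 2 × 1 + 0
Continued fraction: [1; 1, 1, 5, 1, 2, 2]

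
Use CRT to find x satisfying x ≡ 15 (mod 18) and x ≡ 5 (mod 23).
51

Using Chinese Remainder Theorem:
M = 18 × 23 = 414
M1 = 23, M2 = 18
y1 = 23^(-1) mod 18 = 11
y2 = 18^(-1) mod 23 = 9
x = (15×23×11 + 5×18×9) mod 414 = 51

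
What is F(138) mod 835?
714

Matrix identity: Q^n = [[F_(n+1), F_n], [F_n, F_(n-1)]] with Q = [[1,1],[1,0]].
n = 138 = 10001010₂. Square-and-multiply, entries mod 835:
Q^1 = [[1,1],[1,0]]
Q^2 = (Q^1)² = [[2,1],[1,1]]
Q^4 = (Q^2)² = [[5,3],[3,2]]
Q^8 = (Q^4)² = [[34,21],[21,13]]
Q^17 = (Q^8)²·Q = [[79,762],[762,152]]
Q^34 = (Q^17)² = [[715,672],[672,43]]
Q^69 = (Q^34)²·Q = [[80,54],[54,26]]
Q^138 = (Q^69)² = [[131,714],[714,252]]
F_138 mod 835 = Q^138[0][1] = 714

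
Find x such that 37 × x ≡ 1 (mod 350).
123

gcd(37, 350) = 1, so the inverse exists.
Extended Euclidean algorithm on (350, 37):
350 = 9 × 37 + 17  ⟹  17 = (1)·350 + (-9)·37
37 = 2 × 17 + 3  ⟹  3 = (-2)·350 + (19)·37
17 = 5 × 3 + 2  ⟹  2 = (11)·350 + (-104)·37
3 = 1 × 2 + 1  ⟹  1 = (-13)·350 + (123)·37
So (123)·37 ≡ 1 (mod 350), i.e. 37^(-1) ≡ 123 (mod 350).
Check: 37 × 123 = 4551 ≡ 1 (mod 350)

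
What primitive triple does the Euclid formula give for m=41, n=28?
(897, 2296, 2465)

Euclid's formula: a = m² - n², b = 2mn, c = m² + n²
m = 41, n = 28
a = 41² - 28² = 1681 - 784 = 897
b = 2 × 41 × 28 = 2296
c = 41² + 28² = 1681 + 784 = 2465
Verification: 897² + 2296² = 804609 + 5271616 = 6076225 = 2465² ✓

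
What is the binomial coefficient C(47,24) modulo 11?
7

Using Lucas' theorem:
Write n=47 and k=24 in base 11:
n in base 11: [4, 3]
k in base 11: [2, 2]
C(47,24) mod 11 = ∏ C(n_i, k_i) mod 11
Digit binomials (mod 11): C(4,2) = 6; C(3,2) = 3
Product: 6 × 3 = 18 ≡ 7 (mod 11)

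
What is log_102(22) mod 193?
53

Baby-step giant-step with step n = ⌈√193⌉ = 14.
Baby steps 102^j mod 193 (j:value) for j=0..13: 0:1, 1:102, 2:175, 3:94, 4:131, 5:45, 6:151, 7:155, 8:177, 9:105, 10:95, 11:40, 12:27, 13:52.
Giant-step multiplier: 102^(-14) ≡ 102^(192-14) = 102^178 ≡ 110 (mod 193).
Giant steps γ_i = 22·110^i mod 193: γ_0=22, γ_1=104, γ_2=53, γ_3=40 (in table at j=11).
x = i·n + j = 3·14 + 11 = 53.
Check: 102^53 ≡ 22 (mod 193).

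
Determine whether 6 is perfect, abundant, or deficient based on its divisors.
perfect

Proper divisors of 6: sum = 1 + 2 + 3 = 6
Since 6 = 6, 6 is perfect.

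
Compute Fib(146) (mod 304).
1

Matrix identity: Q^n = [[F_(n+1), F_n], [F_n, F_(n-1)]] with Q = [[1,1],[1,0]].
n = 146 = 10010010₂. Square-and-multiply, entries mod 304:
Q^1 = [[1,1],[1,0]]
Q^2 = (Q^1)² = [[2,1],[1,1]]
Q^4 = (Q^2)² = [[5,3],[3,2]]
Q^9 = (Q^4)²·Q = [[55,34],[34,21]]
Q^18 = (Q^9)² = [[229,152],[152,77]]
Q^36 = (Q^18)² = [[153,0],[0,153]]
Q^73 = (Q^36)²·Q = [[1,1],[1,0]]
Q^146 = (Q^73)² = [[2,1],[1,1]]
F_146 mod 304 = Q^146[0][1] = 1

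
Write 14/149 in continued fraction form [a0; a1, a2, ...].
[0; 10, 1, 1, 1, 4]

Euclidean algorithm steps:
14 = 0 × 149 + 14
149 = 10 × 14 + 9
14 = 1 × 9 + 5
9 = 1 × 5 + 4
5 = 1 × 4 + 1
4 = 4 × 1 + 0
Continued fraction: [0; 10, 1, 1, 1, 4]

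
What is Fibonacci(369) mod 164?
34

Matrix identity: Q^n = [[F_(n+1), F_n], [F_n, F_(n-1)]] with Q = [[1,1],[1,0]].
n = 369 = 101110001₂. Square-and-multiply, entries mod 164:
Q^1 = [[1,1],[1,0]]
Q^2 = (Q^1)² = [[2,1],[1,1]]
Q^5 = (Q^2)²·Q = [[8,5],[5,3]]
Q^11 = (Q^5)²·Q = [[144,89],[89,55]]
Q^23 = (Q^11)²·Q = [[120,121],[121,163]]
Q^46 = (Q^23)² = [[13,131],[131,46]]
Q^92 = (Q^46)² = [[110,21],[21,89]]
Q^184 = (Q^92)² = [[77,79],[79,162]]
Q^369 = (Q^184)²·Q = [[55,34],[34,21]]
F_369 mod 164 = Q^369[0][1] = 34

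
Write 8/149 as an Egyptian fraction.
1/19 + 1/944 + 1/2672464

Greedy algorithm:
8/149: ceiling(149/8) = 19, use 1/19
3/2831: ceiling(2831/3) = 944, use 1/944
1/2672464: ceiling(2672464/1) = 2672464, use 1/2672464
Result: 8/149 = 1/19 + 1/944 + 1/2672464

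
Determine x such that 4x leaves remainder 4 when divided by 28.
x ≡ 1 (mod 7)

gcd(4, 28) = 4, which divides 4, so solutions exist.
Divide through by 4: x ≡ 1 (mod 7).
The coefficient of x is now 1, so x ≡ 1 (mod 7).
Check: 4 × 1 = 4 ≡ 4 (mod 28).
x ≡ 1 (mod 7), giving 4 solutions mod 28.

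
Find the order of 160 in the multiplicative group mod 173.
43

173 is prime, so ord(160) divides φ(173) = 172.
Divisors of 172: 1, 2, 4, 43, 86, 172.
Repeated squaring: 160^1 ≡ 160, 160^2 ≡ 169, 160^4 ≡ 16, 160^8 ≡ 83, 160^16 ≡ 142, 160^32 ≡ 96, 160^64 ≡ 47, 160^128 ≡ 133 (mod 173).
Test 160^d mod 173 for each divisor d in increasing order:
160^1 ≡ 160
160^2 ≡ 169
160^4 ≡ 16
160^43 = 160^32·160^8·160^2·160^1 ≡ 1  ← first divisor giving 1
The order is 43.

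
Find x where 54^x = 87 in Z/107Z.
4

Baby-step giant-step with step n = ⌈√107⌉ = 11.
Baby steps 54^j mod 107 (j:value) for j=0..10: 0:1, 1:54, 2:27, 3:67, 4:87, 5:97, 6:102, 7:51, 8:79, 9:93, 10:100.
h = 87 is already in the table at j=4, so x = 4.
Check: 54^4 ≡ 87 (mod 107).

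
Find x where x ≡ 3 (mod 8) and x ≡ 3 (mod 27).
3

Using Chinese Remainder Theorem:
M = 8 × 27 = 216
M1 = 27, M2 = 8
y1 = 27^(-1) mod 8 = 3
y2 = 8^(-1) mod 27 = 17
x = (3×27×3 + 3×8×17) mod 216 = 3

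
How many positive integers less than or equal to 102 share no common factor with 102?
32

102 = 2 × 3 × 17
φ(n) = n × ∏(1 - 1/p) for each prime p dividing n
φ(102) = 102 × (1 - 1/2) × (1 - 1/3) × (1 - 1/17) = 32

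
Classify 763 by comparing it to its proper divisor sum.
deficient

Proper divisors of 763: sum = 1 + 7 + 109 = 117
Since 117 < 763, 763 is deficient.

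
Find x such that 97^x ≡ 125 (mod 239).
96

Baby-step giant-step with step n = ⌈√239⌉ = 16.
Baby steps 97^j mod 239 (j:value) for j=0..15: 0:1, 1:97, 2:88, 3:171, 4:96, 5:230, 6:83, 7:164, 8:134, 9:92, 10:81, 11:209, 12:197, 13:228, 14:128, 15:227.
Giant-step multiplier: 97^(-16) ≡ 97^(238-16) = 97^222 ≡ 54 (mod 239).
Giant steps γ_i = 125·54^i mod 239: γ_0=125, γ_1=58, γ_2=25, γ_3=155, γ_4=5, γ_5=31, γ_6=1 (in table at j=0).
x = i·n + j = 6·16 + 0 = 96.
Check: 97^96 ≡ 125 (mod 239).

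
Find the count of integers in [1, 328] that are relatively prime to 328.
160

328 = 2^3 × 41
φ(n) = n × ∏(1 - 1/p) for each prime p dividing n
φ(328) = 328 × (1 - 1/2) × (1 - 1/41) = 160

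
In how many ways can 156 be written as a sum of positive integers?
73232243759

p(n) counts ways to write n as a sum of positive integers (order ignored).
Euler's pentagonal recurrence: p(k) = p(k-1) + p(k-2) - p(k-5) - p(k-7) + p(k-12) + p(k-15) - ... (offsets j(3j∓1)/2, signs ++--, p(0)=1, p(<0)=0).
DP table for k = 0..155: p(0)=1, p(1)=1, p(2)=2, p(3)=3, p(4)=5, p(5)=7, p(6)=11, p(7)=15, p(8)=22, p(9)=30, p(10)=42, p(11)=56, p(12)=77, p(13)=101, p(14)=135, p(15)=176, p(16)=231, p(17)=297, p(18)=385, p(19)=490, p(20)=627, p(21)=792, p(22)=1002, p(23)=1255, p(24)=1575, p(25)=1958, p(26)=2436, p(27)=3010, p(28)=3718, p(29)=4565, p(30)=5604, p(31)=6842, p(32)=8349, p(33)=10143, p(34)=12310, p(35)=14883, p(36)=17977, p(37)=21637, p(38)=26015, p(39)=31185, p(40)=37338, p(41)=44583, p(42)=53174, p(43)=63261, p(44)=75175, p(45)=89134, p(46)=105558, p(47)=124754, p(48)=147273, p(49)=173525, p(50)=204226, p(51)=239943, p(52)=281589, p(53)=329931, p(54)=386155, p(55)=451276, p(56)=526823, p(57)=614154, p(58)=715220, p(59)=831820, p(60)=966467, p(61)=1121505, p(62)=1300156, p(63)=1505499, p(64)=1741630, p(65)=2012558, p(66)=2323520, p(67)=2679689, p(68)=3087735, p(69)=3554345, p(70)=4087968, p(71)=4697205, p(72)=5392783, p(73)=6185689, p(74)=7089500, p(75)=8118264, p(76)=9289091, p(77)=10619863, p(78)=12132164, p(79)=13848650, p(80)=15796476, p(81)=18004327, p(82)=20506255, p(83)=23338469, p(84)=26543660, p(85)=30167357, p(86)=34262962, p(87)=38887673, p(88)=44108109, p(89)=49995925, p(90)=56634173, p(91)=64112359, p(92)=72533807, p(93)=82010177, p(94)=92669720, p(95)=104651419, p(96)=118114304, p(97)=133230930, p(98)=150198136, p(99)=169229875, p(100)=190569292, p(101)=214481126, p(102)=241265379, p(103)=271248950, p(104)=304801365, p(105)=342325709, p(106)=384276336, p(107)=431149389, p(108)=483502844, p(109)=541946240, p(110)=607163746, p(111)=679903203, p(112)=761002156, p(113)=851376628, p(114)=952050665, p(115)=1064144451, p(116)=1188908248, p(117)=1327710076, p(118)=1482074143, p(119)=1653668665, p(120)=1844349560, p(121)=2056148051, p(122)=2291320912, p(123)=2552338241, p(124)=2841940500, p(125)=3163127352, p(126)=3519222692, p(127)=3913864295, p(128)=4351078600, p(129)=4835271870, p(130)=5371315400, p(131)=5964539504, p(132)=6620830889, p(133)=7346629512, p(134)=8149040695, p(135)=9035836076, p(136)=10015581680, p(137)=11097645016, p(138)=12292341831, p(139)=13610949895, p(140)=15065878135, p(141)=16670689208, p(142)=18440293320, p(143)=20390982757, p(144)=22540654445, p(145)=24908858009, p(146)=27517052599, p(147)=30388671978, p(148)=33549419497, p(149)=37027355200, p(150)=40853235313, p(151)=45060624582, p(152)=49686288421, p(153)=54770336324, p(154)=60356673280, p(155)=66493182097.
Final step: p(156) = p(155) + p(154) - p(151) - p(149) + p(144) + p(141) - p(134) - p(130) + p(121) + p(116) - p(105) - p(99) + p(86) + p(79) - p(64) - p(56) + p(39) + p(30) - p(11) - p(1)
= 66493182097 + 60356673280 - 45060624582 - 37027355200 + 22540654445 + 16670689208 - 8149040695 - 5371315400 + 2056148051 + 1188908248 - 342325709 - 169229875 + 34262962 + 13848650 - 1741630 - 526823 + 31185 + 5604 - 56 - 1
= 73232243759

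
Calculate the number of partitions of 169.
250438925115

p(n) counts ways to write n as a sum of positive integers (order ignored).
Euler's pentagonal recurrence: p(k) = p(k-1) + p(k-2) - p(k-5) - p(k-7) + p(k-12) + p(k-15) - ... (offsets j(3j∓1)/2, signs ++--, p(0)=1, p(<0)=0).
DP table for k = 0..168: p(0)=1, p(1)=1, p(2)=2, p(3)=3, p(4)=5, p(5)=7, p(6)=11, p(7)=15, p(8)=22, p(9)=30, p(10)=42, p(11)=56, p(12)=77, p(13)=101, p(14)=135, p(15)=176, p(16)=231, p(17)=297, p(18)=385, p(19)=490, p(20)=627, p(21)=792, p(22)=1002, p(23)=1255, p(24)=1575, p(25)=1958, p(26)=2436, p(27)=3010, p(28)=3718, p(29)=4565, p(30)=5604, p(31)=6842, p(32)=8349, p(33)=10143, p(34)=12310, p(35)=14883, p(36)=17977, p(37)=21637, p(38)=26015, p(39)=31185, p(40)=37338, p(41)=44583, p(42)=53174, p(43)=63261, p(44)=75175, p(45)=89134, p(46)=105558, p(47)=124754, p(48)=147273, p(49)=173525, p(50)=204226, p(51)=239943, p(52)=281589, p(53)=329931, p(54)=386155, p(55)=451276, p(56)=526823, p(57)=614154, p(58)=715220, p(59)=831820, p(60)=966467, p(61)=1121505, p(62)=1300156, p(63)=1505499, p(64)=1741630, p(65)=2012558, p(66)=2323520, p(67)=2679689, p(68)=3087735, p(69)=3554345, p(70)=4087968, p(71)=4697205, p(72)=5392783, p(73)=6185689, p(74)=7089500, p(75)=8118264, p(76)=9289091, p(77)=10619863, p(78)=12132164, p(79)=13848650, p(80)=15796476, p(81)=18004327, p(82)=20506255, p(83)=23338469, p(84)=26543660, p(85)=30167357, p(86)=34262962, p(87)=38887673, p(88)=44108109, p(89)=49995925, p(90)=56634173, p(91)=64112359, p(92)=72533807, p(93)=82010177, p(94)=92669720, p(95)=104651419, p(96)=118114304, p(97)=133230930, p(98)=150198136, p(99)=169229875, p(100)=190569292, p(101)=214481126, p(102)=241265379, p(103)=271248950, p(104)=304801365, p(105)=342325709, p(106)=384276336, p(107)=431149389, p(108)=483502844, p(109)=541946240, p(110)=607163746, p(111)=679903203, p(112)=761002156, p(113)=851376628, p(114)=952050665, p(115)=1064144451, p(116)=1188908248, p(117)=1327710076, p(118)=1482074143, p(119)=1653668665, p(120)=1844349560, p(121)=2056148051, p(122)=2291320912, p(123)=2552338241, p(124)=2841940500, p(125)=3163127352, p(126)=3519222692, p(127)=3913864295, p(128)=4351078600, p(129)=4835271870, p(130)=5371315400, p(131)=5964539504, p(132)=6620830889, p(133)=7346629512, p(134)=8149040695, p(135)=9035836076, p(136)=10015581680, p(137)=11097645016, p(138)=12292341831, p(139)=13610949895, p(140)=15065878135, p(141)=16670689208, p(142)=18440293320, p(143)=20390982757, p(144)=22540654445, p(145)=24908858009, p(146)=27517052599, p(147)=30388671978, p(148)=33549419497, p(149)=37027355200, p(150)=40853235313, p(151)=45060624582, p(152)=49686288421, p(153)=54770336324, p(154)=60356673280, p(155)=66493182097, p(156)=73232243759, p(157)=80630964769, p(158)=88751778802, p(159)=97662728555, p(160)=107438159466, p(161)=118159068427, p(162)=129913904637, p(163)=142798995930, p(164)=156919475295, p(165)=172389800255, p(166)=189334822579, p(167)=207890420102, p(168)=228204732751.
Final step: p(169) = p(168) + p(167) - p(164) - p(162) + p(157) + p(154) - p(147) - p(143) + p(134) + p(129) - p(118) - p(112) + p(99) + p(92) - p(77) - p(69) + p(52) + p(43) - p(24) - p(14)
= 228204732751 + 207890420102 - 156919475295 - 129913904637 + 80630964769 + 60356673280 - 30388671978 - 20390982757 + 8149040695 + 4835271870 - 1482074143 - 761002156 + 169229875 + 72533807 - 10619863 - 3554345 + 281589 + 63261 - 1575 - 135
= 250438925115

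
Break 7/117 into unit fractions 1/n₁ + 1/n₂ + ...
1/17 + 1/995 + 1/1979055

Greedy algorithm:
7/117: ceiling(117/7) = 17, use 1/17
2/1989: ceiling(1989/2) = 995, use 1/995
1/1979055: ceiling(1979055/1) = 1979055, use 1/1979055
Result: 7/117 = 1/17 + 1/995 + 1/1979055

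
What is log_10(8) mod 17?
14

Baby-step giant-step with step n = ⌈√17⌉ = 5.
Baby steps 10^j mod 17 (j:value) for j=0..4: 0:1, 1:10, 2:15, 3:14, 4:4.
Giant-step multiplier: 10^(-5) ≡ 10^(16-5) = 10^11 ≡ 3 (mod 17).
Giant steps γ_i = 8·3^i mod 17: γ_0=8, γ_1=7, γ_2=4 (in table at j=4).
x = i·n + j = 2·5 + 4 = 14.
Check: 10^14 ≡ 8 (mod 17).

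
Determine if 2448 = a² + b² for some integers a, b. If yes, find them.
12² + 48² (a=12, b=48)

Factorization: 2448 = 2^4 × 3^2 × 17
By Fermat: n is sum of two squares iff every prime p ≡ 3 (mod 4) appears to even power.
All primes ≡ 3 (mod 4) appear to even power.
Search a = 0, 1, 2, … for 2448 - a² a perfect square: first hit at a = 12: 2448 - 144 = 2304 = 48².
2448 = 12² + 48² = 144 + 2304 ✓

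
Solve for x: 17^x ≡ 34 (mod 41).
3

Baby-step giant-step with step n = ⌈√41⌉ = 7.
Baby steps 17^j mod 41 (j:value) for j=0..6: 0:1, 1:17, 2:2, 3:34, 4:4, 5:27, 6:8.
h = 34 is already in the table at j=3, so x = 3.
Check: 17^3 ≡ 34 (mod 41).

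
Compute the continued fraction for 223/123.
[1; 1, 4, 2, 1, 7]

Euclidean algorithm steps:
223 = 1 × 123 + 100
123 = 1 × 100 + 23
100 = 4 × 23 + 8
23 = 2 × 8 + 7
8 = 1 × 7 + 1
7 = 7 × 1 + 0
Continued fraction: [1; 1, 4, 2, 1, 7]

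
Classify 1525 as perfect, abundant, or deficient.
deficient

Proper divisors of 1525: sum = 1 + 5 + 25 + 61 + 305 = 397
Since 397 < 1525, 1525 is deficient.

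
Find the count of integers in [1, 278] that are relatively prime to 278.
138

278 = 2 × 139
φ(n) = n × ∏(1 - 1/p) for each prime p dividing n
φ(278) = 278 × (1 - 1/2) × (1 - 1/139) = 138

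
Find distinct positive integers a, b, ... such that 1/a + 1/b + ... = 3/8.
1/3 + 1/24

Greedy algorithm:
3/8: ceiling(8/3) = 3, use 1/3
1/24: ceiling(24/1) = 24, use 1/24
Result: 3/8 = 1/3 + 1/24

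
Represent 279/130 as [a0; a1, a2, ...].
[2; 6, 1, 5, 3]

Euclidean algorithm steps:
279 = 2 × 130 + 19
130 = 6 × 19 + 16
19 = 1 × 16 + 3
16 = 5 × 3 + 1
3 = 3 × 1 + 0
Continued fraction: [2; 6, 1, 5, 3]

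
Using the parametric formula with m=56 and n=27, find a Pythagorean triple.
(2407, 3024, 3865)

Euclid's formula: a = m² - n², b = 2mn, c = m² + n²
m = 56, n = 27
a = 56² - 27² = 3136 - 729 = 2407
b = 2 × 56 × 27 = 3024
c = 56² + 27² = 3136 + 729 = 3865
Verification: 2407² + 3024² = 5793649 + 9144576 = 14938225 = 3865² ✓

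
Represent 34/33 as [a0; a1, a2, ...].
[1; 33]

Euclidean algorithm steps:
34 = 1 × 33 + 1
33 = 33 × 1 + 0
Continued fraction: [1; 33]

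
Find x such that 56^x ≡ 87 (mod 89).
68

Baby-step giant-step with step n = ⌈√89⌉ = 10.
Baby steps 56^j mod 89 (j:value) for j=0..9: 0:1, 1:56, 2:21, 3:19, 4:85, 5:43, 6:5, 7:13, 8:16, 9:6.
Giant-step multiplier: 56^(-10) ≡ 56^(88-10) = 56^78 ≡ 40 (mod 89).
Giant steps γ_i = 87·40^i mod 89: γ_0=87, γ_1=9, γ_2=4, γ_3=71, γ_4=81, γ_5=36, γ_6=16 (in table at j=8).
x = i·n + j = 6·10 + 8 = 68.
Check: 56^68 ≡ 87 (mod 89).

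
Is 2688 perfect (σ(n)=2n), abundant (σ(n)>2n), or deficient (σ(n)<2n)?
abundant

Proper divisors of 2688: sum = 1 + 2 + 3 + 4 + 6 + 7 + 8 + 12 + ... + 448 + 672 + 896 + 1344 (31 divisors) = 5472
Since 5472 > 2688, 2688 is abundant.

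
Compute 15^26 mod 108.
81

Repeated squaring. Binary of 26 = 11010.
15^1 ≡ 15 (mod 108); 15^2 ≡ 9 (mod 108); 15^4 ≡ 81 (mod 108); 15^8 ≡ 81 (mod 108); 15^16 ≡ 81 (mod 108)
15^26 = 15^2 × 15^8 × 15^16 ≡ 81 (mod 108)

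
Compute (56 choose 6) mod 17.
0

Using Lucas' theorem:
Write n=56 and k=6 in base 17:
n in base 17: [3, 5]
k in base 17: [0, 6]
C(56,6) mod 17 = ∏ C(n_i, k_i) mod 17
Digit binomials (mod 17): C(3,0) = 1; C(5,6) = 0 (k_i > n_i)
Product: 1 × 0 = 0 ≡ 0 (mod 17)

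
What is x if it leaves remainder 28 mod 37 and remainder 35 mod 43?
250

Using Chinese Remainder Theorem:
M = 37 × 43 = 1591
M1 = 43, M2 = 37
y1 = 43^(-1) mod 37 = 31
y2 = 37^(-1) mod 43 = 7
x = (28×43×31 + 35×37×7) mod 1591 = 250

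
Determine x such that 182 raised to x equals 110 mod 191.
97

Baby-step giant-step with step n = ⌈√191⌉ = 14.
Baby steps 182^j mod 191 (j:value) for j=0..13: 0:1, 1:182, 2:81, 3:35, 4:67, 5:161, 6:79, 7:53, 8:96, 9:91, 10:136, 11:113, 12:129, 13:176.
Giant-step multiplier: 182^(-14) ≡ 182^(190-14) = 182^176 ≡ 133 (mod 191).
Giant steps γ_i = 110·133^i mod 191: γ_0=110, γ_1=114, γ_2=73, γ_3=159, γ_4=137, γ_5=76, γ_6=176 (in table at j=13).
x = i·n + j = 6·14 + 13 = 97.
Check: 182^97 ≡ 110 (mod 191).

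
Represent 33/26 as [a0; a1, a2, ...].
[1; 3, 1, 2, 2]

Euclidean algorithm steps:
33 = 1 × 26 + 7
26 = 3 × 7 + 5
7 = 1 × 5 + 2
5 = 2 × 2 + 1
2 = 2 × 1 + 0
Continued fraction: [1; 3, 1, 2, 2]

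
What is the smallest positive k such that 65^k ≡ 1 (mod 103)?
102

103 is prime, so ord(65) divides φ(103) = 102.
Divisors of 102: 1, 2, 3, 6, 17, 34, 51, 102.
Repeated squaring: 65^1 ≡ 65, 65^2 ≡ 2, 65^4 ≡ 4, 65^8 ≡ 16, 65^16 ≡ 50, 65^32 ≡ 28, 65^64 ≡ 63 (mod 103).
Test 65^d mod 103 for each divisor d in increasing order:
65^1 ≡ 65
65^2 ≡ 2
65^3 = 65^2·65^1 ≡ 27
65^6 = 65^4·65^2 ≡ 8
65^17 = 65^16·65^1 ≡ 57
65^34 = 65^32·65^2 ≡ 56
65^51 = 65^32·65^16·65^2·65^1 ≡ 102
65^102 = 65^64·65^32·65^4·65^2 ≡ 1  ← first divisor giving 1
The order is 102.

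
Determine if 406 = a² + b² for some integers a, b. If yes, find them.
Not possible

Factorization: 406 = 2 × 7 × 29
By Fermat: n is sum of two squares iff every prime p ≡ 3 (mod 4) appears to even power.
Prime(s) ≡ 3 (mod 4) with odd exponent: [(7, 1)]
Therefore 406 cannot be expressed as a² + b².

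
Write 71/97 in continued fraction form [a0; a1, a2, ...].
[0; 1, 2, 1, 2, 1, 2, 2]

Euclidean algorithm steps:
71 = 0 × 97 + 71
97 = 1 × 71 + 26
71 = 2 × 26 + 19
26 = 1 × 19 + 7
19 = 2 × 7 + 5
7 = 1 × 5 + 2
5 = 2 × 2 + 1
2 = 2 × 1 + 0
Continued fraction: [0; 1, 2, 1, 2, 1, 2, 2]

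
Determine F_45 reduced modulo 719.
496

Matrix identity: Q^n = [[F_(n+1), F_n], [F_n, F_(n-1)]] with Q = [[1,1],[1,0]].
n = 45 = 101101₂. Square-and-multiply, entries mod 719:
Q^1 = [[1,1],[1,0]]
Q^2 = (Q^1)² = [[2,1],[1,1]]
Q^5 = (Q^2)²·Q = [[8,5],[5,3]]
Q^11 = (Q^5)²·Q = [[144,89],[89,55]]
Q^22 = (Q^11)² = [[616,455],[455,161]]
Q^45 = (Q^22)²·Q = [[283,496],[496,506]]
F_45 mod 719 = Q^45[0][1] = 496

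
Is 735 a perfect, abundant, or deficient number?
deficient

Proper divisors of 735: sum = 1 + 3 + 5 + 7 + 15 + 21 + 35 + 49 + 105 + 147 + 245 = 633
Since 633 < 735, 735 is deficient.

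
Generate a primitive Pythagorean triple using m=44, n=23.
(1407, 2024, 2465)

Euclid's formula: a = m² - n², b = 2mn, c = m² + n²
m = 44, n = 23
a = 44² - 23² = 1936 - 529 = 1407
b = 2 × 44 × 23 = 2024
c = 44² + 23² = 1936 + 529 = 2465
Verification: 1407² + 2024² = 1979649 + 4096576 = 6076225 = 2465² ✓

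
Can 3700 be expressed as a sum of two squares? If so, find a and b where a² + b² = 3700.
10² + 60² (a=10, b=60)

Factorization: 3700 = 2^2 × 5^2 × 37
By Fermat: n is sum of two squares iff every prime p ≡ 3 (mod 4) appears to even power.
All primes ≡ 3 (mod 4) appear to even power.
Search a = 0, 1, 2, … for 3700 - a² a perfect square: first hit at a = 10: 3700 - 100 = 3600 = 60².
3700 = 10² + 60² = 100 + 3600 ✓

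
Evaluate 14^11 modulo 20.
4

Repeated squaring. Binary of 11 = 1011.
14^1 ≡ 14 (mod 20); 14^2 ≡ 16 (mod 20); 14^4 ≡ 16 (mod 20); 14^8 ≡ 16 (mod 20)
14^11 = 14^1 × 14^2 × 14^8 ≡ 4 (mod 20)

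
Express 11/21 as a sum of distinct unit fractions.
1/2 + 1/42

Greedy algorithm:
11/21: ceiling(21/11) = 2, use 1/2
1/42: ceiling(42/1) = 42, use 1/42
Result: 11/21 = 1/2 + 1/42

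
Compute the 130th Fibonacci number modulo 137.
21

Matrix identity: Q^n = [[F_(n+1), F_n], [F_n, F_(n-1)]] with Q = [[1,1],[1,0]].
n = 130 = 10000010₂. Square-and-multiply, entries mod 137:
Q^1 = [[1,1],[1,0]]
Q^2 = (Q^1)² = [[2,1],[1,1]]
Q^4 = (Q^2)² = [[5,3],[3,2]]
Q^8 = (Q^4)² = [[34,21],[21,13]]
Q^16 = (Q^8)² = [[90,28],[28,62]]
Q^32 = (Q^16)² = [[116,9],[9,107]]
Q^65 = (Q^32)²·Q = [[63,111],[111,89]]
Q^130 = (Q^65)² = [[124,21],[21,103]]
F_130 mod 137 = Q^130[0][1] = 21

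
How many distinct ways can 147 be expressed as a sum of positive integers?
30388671978

p(n) counts ways to write n as a sum of positive integers (order ignored).
Euler's pentagonal recurrence: p(k) = p(k-1) + p(k-2) - p(k-5) - p(k-7) + p(k-12) + p(k-15) - ... (offsets j(3j∓1)/2, signs ++--, p(0)=1, p(<0)=0).
DP table for k = 0..146: p(0)=1, p(1)=1, p(2)=2, p(3)=3, p(4)=5, p(5)=7, p(6)=11, p(7)=15, p(8)=22, p(9)=30, p(10)=42, p(11)=56, p(12)=77, p(13)=101, p(14)=135, p(15)=176, p(16)=231, p(17)=297, p(18)=385, p(19)=490, p(20)=627, p(21)=792, p(22)=1002, p(23)=1255, p(24)=1575, p(25)=1958, p(26)=2436, p(27)=3010, p(28)=3718, p(29)=4565, p(30)=5604, p(31)=6842, p(32)=8349, p(33)=10143, p(34)=12310, p(35)=14883, p(36)=17977, p(37)=21637, p(38)=26015, p(39)=31185, p(40)=37338, p(41)=44583, p(42)=53174, p(43)=63261, p(44)=75175, p(45)=89134, p(46)=105558, p(47)=124754, p(48)=147273, p(49)=173525, p(50)=204226, p(51)=239943, p(52)=281589, p(53)=329931, p(54)=386155, p(55)=451276, p(56)=526823, p(57)=614154, p(58)=715220, p(59)=831820, p(60)=966467, p(61)=1121505, p(62)=1300156, p(63)=1505499, p(64)=1741630, p(65)=2012558, p(66)=2323520, p(67)=2679689, p(68)=3087735, p(69)=3554345, p(70)=4087968, p(71)=4697205, p(72)=5392783, p(73)=6185689, p(74)=7089500, p(75)=8118264, p(76)=9289091, p(77)=10619863, p(78)=12132164, p(79)=13848650, p(80)=15796476, p(81)=18004327, p(82)=20506255, p(83)=23338469, p(84)=26543660, p(85)=30167357, p(86)=34262962, p(87)=38887673, p(88)=44108109, p(89)=49995925, p(90)=56634173, p(91)=64112359, p(92)=72533807, p(93)=82010177, p(94)=92669720, p(95)=104651419, p(96)=118114304, p(97)=133230930, p(98)=150198136, p(99)=169229875, p(100)=190569292, p(101)=214481126, p(102)=241265379, p(103)=271248950, p(104)=304801365, p(105)=342325709, p(106)=384276336, p(107)=431149389, p(108)=483502844, p(109)=541946240, p(110)=607163746, p(111)=679903203, p(112)=761002156, p(113)=851376628, p(114)=952050665, p(115)=1064144451, p(116)=1188908248, p(117)=1327710076, p(118)=1482074143, p(119)=1653668665, p(120)=1844349560, p(121)=2056148051, p(122)=2291320912, p(123)=2552338241, p(124)=2841940500, p(125)=3163127352, p(126)=3519222692, p(127)=3913864295, p(128)=4351078600, p(129)=4835271870, p(130)=5371315400, p(131)=5964539504, p(132)=6620830889, p(133)=7346629512, p(134)=8149040695, p(135)=9035836076, p(136)=10015581680, p(137)=11097645016, p(138)=12292341831, p(139)=13610949895, p(140)=15065878135, p(141)=16670689208, p(142)=18440293320, p(143)=20390982757, p(144)=22540654445, p(145)=24908858009, p(146)=27517052599.
Final step: p(147) = p(146) + p(145) - p(142) - p(140) + p(135) + p(132) - p(125) - p(121) + p(112) + p(107) - p(96) - p(90) + p(77) + p(70) - p(55) - p(47) + p(30) + p(21) - p(2)
= 27517052599 + 24908858009 - 18440293320 - 15065878135 + 9035836076 + 6620830889 - 3163127352 - 2056148051 + 761002156 + 431149389 - 118114304 - 56634173 + 10619863 + 4087968 - 451276 - 124754 + 5604 + 792 - 2
= 30388671978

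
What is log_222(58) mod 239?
192

Baby-step giant-step with step n = ⌈√239⌉ = 16.
Baby steps 222^j mod 239 (j:value) for j=0..15: 0:1, 1:222, 2:50, 3:106, 4:110, 5:42, 6:3, 7:188, 8:150, 9:79, 10:91, 11:126, 12:9, 13:86, 14:211, 15:237.
Giant-step multiplier: 222^(-16) ≡ 222^(238-16) = 222^222 ≡ 232 (mod 239).
Giant steps γ_i = 58·232^i mod 239: γ_0=58, γ_1=72, γ_2=213, γ_3=182, γ_4=160, γ_5=75, γ_6=192, γ_7=90, γ_8=87, γ_9=108, γ_10=200, γ_11=34, γ_12=1 (in table at j=0).
x = i·n + j = 12·16 + 0 = 192.
Check: 222^192 ≡ 58 (mod 239).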